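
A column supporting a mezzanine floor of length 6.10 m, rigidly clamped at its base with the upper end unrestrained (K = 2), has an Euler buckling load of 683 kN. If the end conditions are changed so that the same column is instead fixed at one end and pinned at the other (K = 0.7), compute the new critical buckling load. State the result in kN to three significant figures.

P_cr ≈ 5580 kN

P_cr ∝ 1/K², so P_cr,new = P_cr,old × (K_old/K_new)² = 683 × (2/0.7)²
= 683 × 8.163 = 5580 kN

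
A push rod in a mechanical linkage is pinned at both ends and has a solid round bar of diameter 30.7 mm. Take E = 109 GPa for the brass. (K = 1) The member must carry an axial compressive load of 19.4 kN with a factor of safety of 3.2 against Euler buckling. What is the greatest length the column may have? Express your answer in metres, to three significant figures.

I = πd⁴/64 = π×30.7⁴/64 = 4.360×10^4 mm⁴
I = 4.360×10^-8 m⁴
Required critical load P_cr = n·P = 3.2 × 19.4 = 62.08 kN = 6.208×10^4 N
From P_cr = π²EI/(K·L)²:  L = (1/K)·√(π²EI/P_cr) = (1/1)·√(π²×1.09×10^11×4.360×10^-8/6.208×10^4)
L = 0.869 m

L_max ≈ 0.869 m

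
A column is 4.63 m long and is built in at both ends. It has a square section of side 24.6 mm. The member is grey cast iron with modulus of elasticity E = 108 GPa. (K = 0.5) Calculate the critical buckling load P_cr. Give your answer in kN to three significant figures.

P_cr ≈ 6.07 kN

I = a⁴/12 = 24.6⁴/12 = 3.052×10^4 mm⁴
I = 3.052×10^4 mm⁴ = 3.052×10^-8 m⁴
Effective length L_e = K·L = 0.5 × 4.63 = 2.315 m
P_cr = π²EI / L_e² = π² × 108×10⁹ × 3.052×10^-8 / 2.315² = 6.070×10^3 N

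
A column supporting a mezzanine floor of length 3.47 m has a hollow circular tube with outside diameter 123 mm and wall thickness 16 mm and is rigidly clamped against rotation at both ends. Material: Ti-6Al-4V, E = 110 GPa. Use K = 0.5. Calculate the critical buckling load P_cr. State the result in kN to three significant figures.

Inner diameter d_i = 123 − 2×16 = 91.00 mm
I = π(d_o⁴ − d_i⁴)/64 = π(123⁴ − 91.00⁴)/64 = 7.869×10^6 mm⁴
I = 7.869×10^6 mm⁴ = 7.869×10^-6 m⁴
Effective length L_e = K·L = 0.5 × 3.47 = 1.735 m
P_cr = π²EI / L_e² = π² × 110×10⁹ × 7.869×10^-6 / 1.735² = 2.838×10^6 N

P_cr ≈ 2840 kN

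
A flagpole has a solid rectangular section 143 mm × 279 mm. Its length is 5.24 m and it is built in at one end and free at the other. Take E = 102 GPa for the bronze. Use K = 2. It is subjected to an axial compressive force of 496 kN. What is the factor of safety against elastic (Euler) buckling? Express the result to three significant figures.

n ≈ 1.26

Buckling occurs about the weak axis: I_min = h·b³/12 with b = 143 mm (the shorter side).
I_min = 279×143³/12 = 6.799×10^7 mm⁴
I = 6.799×10^7 mm⁴ = 6.799×10^-5 m⁴
Effective length L_e = K·L = 2 × 5.24 = 10.48 m
P_cr = π²EI / L_e² = π² × 102×10⁹ × 6.799×10^-5 / 10.48² = 6.232×10^5 N
Factor of safety n = P_cr / P = 623.17 / 496 = 1.26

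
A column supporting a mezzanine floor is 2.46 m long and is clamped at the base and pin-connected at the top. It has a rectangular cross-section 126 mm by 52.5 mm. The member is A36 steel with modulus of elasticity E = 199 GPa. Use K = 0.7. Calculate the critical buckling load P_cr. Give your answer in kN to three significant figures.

P_cr ≈ 1010 kN

Buckling occurs about the weak axis: I_min = h·b³/12 with b = 52.5 mm (the shorter side).
I_min = 126×52.5³/12 = 1.519×10^6 mm⁴
I = 1.519×10^6 mm⁴ = 1.519×10^-6 m⁴
Effective length L_e = K·L = 0.7 × 2.46 = 1.722 m
P_cr = π²EI / L_e² = π² × 199×10⁹ × 1.519×10^-6 / 1.722² = 1.006×10^6 N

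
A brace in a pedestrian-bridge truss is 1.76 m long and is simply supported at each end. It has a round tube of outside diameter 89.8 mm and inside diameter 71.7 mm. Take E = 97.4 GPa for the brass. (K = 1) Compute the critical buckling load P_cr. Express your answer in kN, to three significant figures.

d_o = 89.8 mm, d_i = 71.7 mm
I = π(d_o⁴ − d_i⁴)/64 = π(89.8⁴ − 71.70⁴)/64 = 1.895×10^6 mm⁴
I = 1.895×10^6 mm⁴ = 1.895×10^-6 m⁴
Effective length L_e = K·L = 1 × 1.76 = 1.760 m
P_cr = π²EI / L_e² = π² × 97.4×10⁹ × 1.895×10^-6 / 1.760² = 5.880×10^5 N

P_cr ≈ 588 kN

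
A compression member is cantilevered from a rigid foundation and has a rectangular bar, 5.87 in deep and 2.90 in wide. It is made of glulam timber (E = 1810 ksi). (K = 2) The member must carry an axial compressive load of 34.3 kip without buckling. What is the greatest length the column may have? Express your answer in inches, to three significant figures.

L_max ≈ 39.4 in

Buckling occurs about the weak axis: I_min = h·b³/12 with b = 2.90 in (the shorter side).
I_min = 5.87×2.90³/12 = 11.93 in⁴
At the buckling limit P_cr = P = 3.430×10^4 lb
From P_cr = π²EI/(K·L)²:  L = (1/K)·√(π²EI/P_cr) = (1/2)·√(π²×1.81×10^6×11.93/3.430×10^4)
L = 39.4 in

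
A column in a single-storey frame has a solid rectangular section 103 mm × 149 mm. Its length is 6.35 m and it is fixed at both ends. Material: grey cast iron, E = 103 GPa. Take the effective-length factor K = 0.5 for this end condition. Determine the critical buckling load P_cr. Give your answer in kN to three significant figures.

Buckling occurs about the weak axis: I_min = h·b³/12 with b = 103 mm (the shorter side).
I_min = 149×103³/12 = 1.357×10^7 mm⁴
I = 1.357×10^7 mm⁴ = 1.357×10^-5 m⁴
Effective length L_e = K·L = 0.5 × 6.35 = 3.175 m
P_cr = π²EI / L_e² = π² × 103×10⁹ × 1.357×10^-5 / 3.175² = 1.368×10^6 N

P_cr ≈ 1370 kN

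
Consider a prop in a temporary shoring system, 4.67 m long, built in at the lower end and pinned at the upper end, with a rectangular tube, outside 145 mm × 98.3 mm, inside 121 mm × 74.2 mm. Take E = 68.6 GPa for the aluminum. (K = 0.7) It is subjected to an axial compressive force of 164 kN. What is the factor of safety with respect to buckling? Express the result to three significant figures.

n ≈ 2.84

Weak-axis I_min = (h_o·b_o³ − h_i·b_i³)/12 with b_o = 98.3, b_i = 74.20 mm (shorter outer/inner sides).
I_min = (145×98.3³ − 121.0×74.20³)/12 = 7.358×10^6 mm⁴
I = 7.358×10^6 mm⁴ = 7.358×10^-6 m⁴
Effective length L_e = K·L = 0.7 × 4.67 = 3.269 m
P_cr = π²EI / L_e² = π² × 68.6×10⁹ × 7.358×10^-6 / 3.269² = 4.662×10^5 N
Factor of safety n = P_cr / P = 466.20 / 164 = 2.84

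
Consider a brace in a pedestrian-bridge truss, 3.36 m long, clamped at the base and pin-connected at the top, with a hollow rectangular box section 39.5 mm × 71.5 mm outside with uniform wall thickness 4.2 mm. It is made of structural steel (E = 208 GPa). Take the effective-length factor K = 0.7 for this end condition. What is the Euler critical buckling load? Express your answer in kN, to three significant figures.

P_cr ≈ 77.6 kN

Inner dimensions: h_i = 71.5 − 2×4.2 = 63.10 mm, b_i = 39.5 − 2×4.2 = 31.10 mm
Weak-axis I_min = (h_o·b_o³ − h_i·b_i³)/12 with b_o = 39.5, b_i = 31.10 mm (shorter outer/inner sides).
I_min = (71.5×39.5³ − 63.10×31.10³)/12 = 2.090×10^5 mm⁴
I = 2.090×10^5 mm⁴ = 2.090×10^-7 m⁴
Effective length L_e = K·L = 0.7 × 3.36 = 2.352 m
P_cr = π²EI / L_e² = π² × 208×10⁹ × 2.090×10^-7 / 2.352² = 7.757×10^4 N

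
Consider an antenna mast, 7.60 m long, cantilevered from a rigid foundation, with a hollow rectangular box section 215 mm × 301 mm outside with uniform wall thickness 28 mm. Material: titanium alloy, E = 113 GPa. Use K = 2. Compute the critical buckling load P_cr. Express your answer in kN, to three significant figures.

P_cr ≈ 807 kN

Inner dimensions: h_i = 301 − 2×28 = 245.0 mm, b_i = 215 − 2×28 = 159.0 mm
Weak-axis I_min = (h_o·b_o³ − h_i·b_i³)/12 with b_o = 215, b_i = 159.0 mm (shorter outer/inner sides).
I_min = (301×215³ − 245.0×159.0³)/12 = 1.672×10^8 mm⁴
I = 1.672×10^8 mm⁴ = 1.672×10^-4 m⁴
Effective length L_e = K·L = 2 × 7.60 = 15.20 m
P_cr = π²EI / L_e² = π² × 113×10⁹ × 1.672×10^-4 / 15.20² = 8.072×10^5 N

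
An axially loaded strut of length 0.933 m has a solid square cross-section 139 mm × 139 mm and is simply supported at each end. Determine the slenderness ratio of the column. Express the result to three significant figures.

λ ≈ 23.3

I = a⁴/12 = 139⁴/12 = 3.111×10^7 mm⁴
A = 1.932×10^4 mm²;  r_min = √(I/A) = √(3.111×10^7/1.932×10^4) = 40.13 mm
L_e = K·L = 1 × 0.933 m = 0.9330 m = 933.00 mm
λ = L_e / r_min = 933.00 / 40.13 = 23.3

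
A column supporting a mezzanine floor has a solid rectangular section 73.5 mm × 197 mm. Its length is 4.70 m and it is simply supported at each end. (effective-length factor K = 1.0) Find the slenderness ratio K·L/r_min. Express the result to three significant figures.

λ ≈ 222

Buckling occurs about the weak axis: I_min = h·b³/12 with b = 73.5 mm (the shorter side).
I_min = 197×73.5³/12 = 6.518×10^6 mm⁴
A = 1.448×10^4 mm²;  r_min = √(I/A) = √(6.518×10^6/1.448×10^4) = 21.22 mm
L_e = K·L = 1 × 4.70 m = 4.700 m = 4700.0 mm
λ = L_e / r_min = 4700.0 / 21.22 = 222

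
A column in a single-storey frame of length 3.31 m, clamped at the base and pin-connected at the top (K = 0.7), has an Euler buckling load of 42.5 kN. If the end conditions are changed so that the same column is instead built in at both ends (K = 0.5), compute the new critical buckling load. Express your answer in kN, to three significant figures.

P_cr ∝ 1/K², so P_cr,new = P_cr,old × (K_old/K_new)² = 42.5 × (0.7/0.5)²
= 42.5 × 1.960 = 83.3 kN

P_cr ≈ 83.3 kN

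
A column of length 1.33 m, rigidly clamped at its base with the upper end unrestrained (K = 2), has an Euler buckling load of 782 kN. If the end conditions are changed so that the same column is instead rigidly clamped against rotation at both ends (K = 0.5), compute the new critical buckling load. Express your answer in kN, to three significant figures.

P_cr ∝ 1/K², so P_cr,new = P_cr,old × (K_old/K_new)² = 782 × (2/0.5)²
= 782 × 16.00 = 12500 kN

P_cr ≈ 12500 kN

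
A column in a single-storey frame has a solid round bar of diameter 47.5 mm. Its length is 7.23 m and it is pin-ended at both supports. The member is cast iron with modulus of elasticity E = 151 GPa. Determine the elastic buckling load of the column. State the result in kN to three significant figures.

P_cr ≈ 7.12 kN

I = πd⁴/64 = π×47.5⁴/64 = 2.499×10^5 mm⁴
I = 2.499×10^5 mm⁴ = 2.499×10^-7 m⁴
Effective length L_e = K·L = 1 × 7.23 = 7.230 m
P_cr = π²EI / L_e² = π² × 151×10⁹ × 2.499×10^-7 / 7.230² = 7.124×10^3 N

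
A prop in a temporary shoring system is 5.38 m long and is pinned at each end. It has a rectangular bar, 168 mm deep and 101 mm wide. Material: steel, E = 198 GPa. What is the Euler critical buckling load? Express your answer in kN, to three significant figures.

Buckling occurs about the weak axis: I_min = h·b³/12 with b = 101 mm (the shorter side).
I_min = 168×101³/12 = 1.442×10^7 mm⁴
I = 1.442×10^7 mm⁴ = 1.442×10^-5 m⁴
Effective length L_e = K·L = 1 × 5.38 = 5.380 m
P_cr = π²EI / L_e² = π² × 198×10⁹ × 1.442×10^-5 / 5.380² = 9.739×10^5 N

P_cr ≈ 974 kN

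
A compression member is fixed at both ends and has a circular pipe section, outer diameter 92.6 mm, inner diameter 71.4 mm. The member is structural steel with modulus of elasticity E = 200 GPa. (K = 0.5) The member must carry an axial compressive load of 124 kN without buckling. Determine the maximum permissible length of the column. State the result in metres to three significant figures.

d_o = 92.6 mm, d_i = 71.4 mm
I = π(d_o⁴ − d_i⁴)/64 = π(92.6⁴ − 71.40⁴)/64 = 2.333×10^6 mm⁴
I = 2.333×10^-6 m⁴
At the buckling limit P_cr = P = 1.240×10^5 N
From P_cr = π²EI/(K·L)²:  L = (1/K)·√(π²EI/P_cr) = (1/0.5)·√(π²×2.00×10^11×2.333×10^-6/1.240×10^5)
L = 12.2 m

L_max ≈ 12.2 m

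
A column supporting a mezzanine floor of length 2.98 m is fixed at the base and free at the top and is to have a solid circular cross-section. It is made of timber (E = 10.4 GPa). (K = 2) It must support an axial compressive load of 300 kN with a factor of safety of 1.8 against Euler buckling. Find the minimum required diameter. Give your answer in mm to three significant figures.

Required P_cr = n·P = 1.8 × 300 = 540.0 kN
L_e = K·L = 2 × 2.98 = 5.960 m
Required I = P_cr·L_e²/(π²E) = 5.400×10^5 × 5.960² / (π² × 1.04×10^10) = 1.869×10^-4 m⁴
I_req = 1.869×10^8 mm⁴
Solid circle: I = πd⁴/64  ⇒  d = (64I/π)^(1/4) = (64×1.869×10^8/π)^(1/4) = 248 mm

d ≈ 248 mm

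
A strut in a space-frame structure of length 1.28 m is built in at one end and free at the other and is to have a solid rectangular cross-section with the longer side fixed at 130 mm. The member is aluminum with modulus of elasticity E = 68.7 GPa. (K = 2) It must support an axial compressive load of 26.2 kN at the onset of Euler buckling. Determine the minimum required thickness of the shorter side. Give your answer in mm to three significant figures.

b ≈ 28.6 mm

L_e = K·L = 2 × 1.28 = 2.560 m
Required I = P_cr·L_e²/(π²E) = 2.620×10^4 × 2.560² / (π² × 6.87×10^10) = 2.532×10^-7 m⁴
I_req = 2.532×10^5 mm⁴
Rectangle, weak axis: I_min = h·b³/12 with h = 130 mm fixed  ⇒  b = (12I/h)^(1/3) = 28.6 mm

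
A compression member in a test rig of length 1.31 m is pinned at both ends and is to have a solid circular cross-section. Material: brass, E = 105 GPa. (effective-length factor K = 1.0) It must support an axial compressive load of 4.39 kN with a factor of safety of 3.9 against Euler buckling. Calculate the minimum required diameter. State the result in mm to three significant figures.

d ≈ 27.6 mm

Required P_cr = n·P = 3.9 × 4.39 = 17.12 kN
L_e = K·L = 1 × 1.31 = 1.310 m
Required I = P_cr·L_e²/(π²E) = 1.712×10^4 × 1.310² / (π² × 1.05×10^11) = 2.835×10^-8 m⁴
I_req = 2.835×10^4 mm⁴
Solid circle: I = πd⁴/64  ⇒  d = (64I/π)^(1/4) = (64×2.835×10^4/π)^(1/4) = 27.6 mm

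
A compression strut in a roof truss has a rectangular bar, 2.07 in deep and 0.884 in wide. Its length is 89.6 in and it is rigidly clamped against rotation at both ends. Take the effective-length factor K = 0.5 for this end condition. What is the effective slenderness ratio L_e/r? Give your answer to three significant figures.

For a rectangle r_min = b/√12 = 0.884/√12 = 0.2552 in
L_e = K·L = 0.5 × 89.6 = 44.80 in
λ = L_e / r_min = 44.800 / 0.2552 = 176

λ ≈ 176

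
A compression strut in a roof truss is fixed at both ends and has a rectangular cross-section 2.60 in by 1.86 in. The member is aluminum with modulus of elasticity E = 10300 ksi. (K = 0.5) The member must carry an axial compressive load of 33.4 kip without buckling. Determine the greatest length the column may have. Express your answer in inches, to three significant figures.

Buckling occurs about the weak axis: I_min = h·b³/12 with b = 1.86 in (the shorter side).
I_min = 2.60×1.86³/12 = 1.394 in⁴
At the buckling limit P_cr = P = 3.340×10^4 lb
From P_cr = π²EI/(K·L)²:  L = (1/K)·√(π²EI/P_cr) = (1/0.5)·√(π²×1.03×10^7×1.394/3.340×10^4)
L = 130 in

L_max ≈ 130 in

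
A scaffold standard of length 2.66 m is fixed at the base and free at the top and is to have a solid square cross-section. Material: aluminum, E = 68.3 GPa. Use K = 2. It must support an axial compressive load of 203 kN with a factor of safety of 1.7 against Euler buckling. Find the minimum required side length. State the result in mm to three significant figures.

a ≈ 115 mm

Required P_cr = n·P = 1.7 × 203 = 345.1 kN
L_e = K·L = 2 × 2.66 = 5.320 m
Required I = P_cr·L_e²/(π²E) = 3.451×10^5 × 5.320² / (π² × 6.83×10^10) = 1.449×10^-5 m⁴
I_req = 1.449×10^7 mm⁴
Solid square: I = a⁴/12  ⇒  a = (12I)^(1/4) = (12×1.449×10^7)^(1/4) = 115 mm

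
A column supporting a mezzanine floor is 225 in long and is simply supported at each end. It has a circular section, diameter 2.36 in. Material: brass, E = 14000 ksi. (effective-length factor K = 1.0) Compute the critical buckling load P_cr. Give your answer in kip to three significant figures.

P_cr ≈ 4.16 kip

I = πd⁴/64 = π×2.36⁴/64 = 1.523 in⁴
Effective length L_e = K·L = 1 × 225 = 225.0 in
P_cr = π²EI / L_e² = π² × 14000×10³ × 1.523 / 225.0² = 4.156×10^3 lb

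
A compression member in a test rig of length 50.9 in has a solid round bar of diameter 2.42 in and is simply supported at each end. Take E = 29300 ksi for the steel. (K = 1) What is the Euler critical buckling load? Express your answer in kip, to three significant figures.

P_cr ≈ 188 kip

I = πd⁴/64 = π×2.42⁴/64 = 1.684 in⁴
Effective length L_e = K·L = 1 × 50.9 = 50.90 in
P_cr = π²EI / L_e² = π² × 29300×10³ × 1.684 / 50.90² = 1.879×10^5 lb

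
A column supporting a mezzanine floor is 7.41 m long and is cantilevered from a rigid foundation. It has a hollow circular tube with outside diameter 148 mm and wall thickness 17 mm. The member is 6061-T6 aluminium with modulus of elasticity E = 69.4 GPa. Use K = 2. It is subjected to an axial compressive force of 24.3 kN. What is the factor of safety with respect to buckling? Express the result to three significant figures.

n ≈ 1.96

Inner diameter d_i = 148 − 2×17 = 114.0 mm
I = π(d_o⁴ − d_i⁴)/64 = π(148⁴ − 114.0⁴)/64 = 1.526×10^7 mm⁴
I = 1.526×10^7 mm⁴ = 1.526×10^-5 m⁴
Effective length L_e = K·L = 2 × 7.41 = 14.82 m
P_cr = π²EI / L_e² = π² × 69.4×10⁹ × 1.526×10^-5 / 14.82² = 4.759×10^4 N
Factor of safety n = P_cr / P = 47.592 / 24.3 = 1.96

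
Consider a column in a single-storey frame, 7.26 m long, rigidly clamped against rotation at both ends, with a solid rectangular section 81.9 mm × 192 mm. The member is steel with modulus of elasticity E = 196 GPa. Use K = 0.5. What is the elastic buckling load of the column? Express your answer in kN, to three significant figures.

P_cr ≈ 1290 kN

Buckling occurs about the weak axis: I_min = h·b³/12 with b = 81.9 mm (the shorter side).
I_min = 192×81.9³/12 = 8.790×10^6 mm⁴
I = 8.790×10^6 mm⁴ = 8.790×10^-6 m⁴
Effective length L_e = K·L = 0.5 × 7.26 = 3.630 m
P_cr = π²EI / L_e² = π² × 196×10⁹ × 8.790×10^-6 / 3.630² = 1.290×10^6 N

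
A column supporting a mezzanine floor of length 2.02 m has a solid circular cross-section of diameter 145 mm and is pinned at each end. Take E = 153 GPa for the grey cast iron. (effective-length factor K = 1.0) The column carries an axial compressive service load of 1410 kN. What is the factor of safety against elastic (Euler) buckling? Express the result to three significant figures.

I = πd⁴/64 = π×145⁴/64 = 2.170×10^7 mm⁴
I = 2.170×10^7 mm⁴ = 2.170×10^-5 m⁴
Effective length L_e = K·L = 1 × 2.02 = 2.020 m
P_cr = π²EI / L_e² = π² × 153×10⁹ × 2.170×10^-5 / 2.020² = 8.030×10^6 N
Factor of safety n = P_cr / P = 8030.3 / 1410 = 5.70

n ≈ 5.70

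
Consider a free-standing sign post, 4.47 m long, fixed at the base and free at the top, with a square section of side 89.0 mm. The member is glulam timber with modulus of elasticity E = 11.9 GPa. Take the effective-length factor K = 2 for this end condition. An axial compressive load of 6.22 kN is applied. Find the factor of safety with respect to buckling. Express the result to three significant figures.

I = a⁴/12 = 89.0⁴/12 = 5.229×10^6 mm⁴
I = 5.229×10^6 mm⁴ = 5.229×10^-6 m⁴
Effective length L_e = K·L = 2 × 4.47 = 8.940 m
P_cr = π²EI / L_e² = π² × 11.9×10⁹ × 5.229×10^-6 / 8.940² = 7.683×10^3 N
Factor of safety n = P_cr / P = 7.6833 / 6.22 = 1.24

n ≈ 1.24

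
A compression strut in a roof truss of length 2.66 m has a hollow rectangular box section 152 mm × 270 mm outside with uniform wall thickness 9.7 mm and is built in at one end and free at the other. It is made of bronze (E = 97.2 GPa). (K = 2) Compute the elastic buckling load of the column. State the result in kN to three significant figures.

P_cr ≈ 1030 kN

Inner dimensions: h_i = 270 − 2×9.7 = 250.6 mm, b_i = 152 − 2×9.7 = 132.6 mm
Weak-axis I_min = (h_o·b_o³ − h_i·b_i³)/12 with b_o = 152, b_i = 132.6 mm (shorter outer/inner sides).
I_min = (270×152³ − 250.6×132.6³)/12 = 3.033×10^7 mm⁴
I = 3.033×10^7 mm⁴ = 3.033×10^-5 m⁴
Effective length L_e = K·L = 2 × 2.66 = 5.320 m
P_cr = π²EI / L_e² = π² × 97.2×10⁹ × 3.033×10^-5 / 5.320² = 1.028×10^6 N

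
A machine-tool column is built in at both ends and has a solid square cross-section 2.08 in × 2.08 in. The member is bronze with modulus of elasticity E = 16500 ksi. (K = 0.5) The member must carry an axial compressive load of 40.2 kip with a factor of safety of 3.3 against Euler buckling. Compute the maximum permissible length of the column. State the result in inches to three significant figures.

I = a⁴/12 = 2.08⁴/12 = 1.560 in⁴
Required critical load P_cr = n·P = 3.3 × 40.2 = 132.7 kip = 1.327×10^5 lb
From P_cr = π²EI/(K·L)²:  L = (1/K)·√(π²EI/P_cr) = (1/0.5)·√(π²×1.65×10^7×1.560/1.327×10^5)
L = 87.5 in

L_max ≈ 87.5 in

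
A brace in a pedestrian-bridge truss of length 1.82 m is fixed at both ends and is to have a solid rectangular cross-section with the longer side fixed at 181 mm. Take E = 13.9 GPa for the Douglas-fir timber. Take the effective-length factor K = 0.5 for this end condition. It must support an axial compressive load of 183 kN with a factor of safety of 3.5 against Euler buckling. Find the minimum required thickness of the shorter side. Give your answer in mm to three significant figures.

Required P_cr = n·P = 3.5 × 183 = 640.5 kN
L_e = K·L = 0.5 × 1.82 = 0.9100 m
Required I = P_cr·L_e²/(π²E) = 6.405×10^5 × 0.9100² / (π² × 1.39×10^10) = 3.866×10^-6 m⁴
I_req = 3.866×10^6 mm⁴
Rectangle, weak axis: I_min = h·b³/12 with h = 181 mm fixed  ⇒  b = (12I/h)^(1/3) = 63.5 mm

b ≈ 63.5 mm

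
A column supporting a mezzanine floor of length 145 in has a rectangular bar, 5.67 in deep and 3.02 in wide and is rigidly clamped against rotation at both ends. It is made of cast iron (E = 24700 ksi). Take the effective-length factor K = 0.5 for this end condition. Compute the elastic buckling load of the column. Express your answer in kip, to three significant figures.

Buckling occurs about the weak axis: I_min = h·b³/12 with b = 3.02 in (the shorter side).
I_min = 5.67×3.02³/12 = 13.01 in⁴
Effective length L_e = K·L = 0.5 × 145 = 72.50 in
P_cr = π²EI / L_e² = π² × 24700×10³ × 13.01 / 72.50² = 6.036×10^5 lb

P_cr ≈ 604 kip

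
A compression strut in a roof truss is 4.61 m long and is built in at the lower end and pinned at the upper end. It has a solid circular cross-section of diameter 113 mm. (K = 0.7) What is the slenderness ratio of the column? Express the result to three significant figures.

I = πd⁴/64 = π×113⁴/64 = 8.004×10^6 mm⁴
A = 1.003×10^4 mm²;  r_min = √(I/A) = √(8.004×10^6/1.003×10^4) = 28.25 mm
L_e = K·L = 0.7 × 4.61 m = 3.227 m = 3227.0 mm
λ = L_e / r_min = 3227.0 / 28.25 = 114

λ ≈ 114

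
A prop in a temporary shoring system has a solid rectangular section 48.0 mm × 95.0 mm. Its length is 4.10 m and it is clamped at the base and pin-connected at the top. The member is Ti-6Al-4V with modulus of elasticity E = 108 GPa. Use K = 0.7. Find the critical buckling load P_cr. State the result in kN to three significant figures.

Buckling occurs about the weak axis: I_min = h·b³/12 with b = 48.0 mm (the shorter side).
I_min = 95.0×48.0³/12 = 8.755×10^5 mm⁴
I = 8.755×10^5 mm⁴ = 8.755×10^-7 m⁴
Effective length L_e = K·L = 0.7 × 4.10 = 2.870 m
P_cr = π²EI / L_e² = π² × 108×10⁹ × 8.755×10^-7 / 2.870² = 1.133×10^5 N

P_cr ≈ 113 kN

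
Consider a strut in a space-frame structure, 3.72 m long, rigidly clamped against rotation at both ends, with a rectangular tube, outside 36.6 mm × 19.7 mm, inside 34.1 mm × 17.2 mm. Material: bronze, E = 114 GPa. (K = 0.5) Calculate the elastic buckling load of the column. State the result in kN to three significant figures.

Weak-axis I_min = (h_o·b_o³ − h_i·b_i³)/12 with b_o = 19.7, b_i = 17.20 mm (shorter outer/inner sides).
I_min = (36.6×19.7³ − 34.10×17.20³)/12 = 8.859×10^3 mm⁴
I = 8.859×10^3 mm⁴ = 8.859×10^-9 m⁴
Effective length L_e = K·L = 0.5 × 3.72 = 1.860 m
P_cr = π²EI / L_e² = π² × 114×10⁹ × 8.859×10^-9 / 1.860² = 2.881×10^3 N

P_cr ≈ 2.88 kN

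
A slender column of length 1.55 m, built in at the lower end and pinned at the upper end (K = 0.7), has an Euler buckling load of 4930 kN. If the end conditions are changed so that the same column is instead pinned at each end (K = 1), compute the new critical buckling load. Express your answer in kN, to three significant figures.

P_cr ≈ 2420 kN

P_cr ∝ 1/K², so P_cr,new = P_cr,old × (K_old/K_new)² = 4930 × (0.7/1)²
= 4930 × 0.4900 = 2420 kN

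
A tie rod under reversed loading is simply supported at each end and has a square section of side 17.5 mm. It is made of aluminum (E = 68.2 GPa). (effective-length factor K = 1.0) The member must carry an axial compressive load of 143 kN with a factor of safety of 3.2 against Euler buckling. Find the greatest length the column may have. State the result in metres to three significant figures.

I = a⁴/12 = 17.5⁴/12 = 7.816×10^3 mm⁴
I = 7.816×10^-9 m⁴
Required critical load P_cr = n·P = 3.2 × 143 = 457.6 kN = 4.576×10^5 N
From P_cr = π²EI/(K·L)²:  L = (1/K)·√(π²EI/P_cr) = (1/1)·√(π²×6.82×10^10×7.816×10^-9/4.576×10^5)
L = 0.107 m

L_max ≈ 0.107 m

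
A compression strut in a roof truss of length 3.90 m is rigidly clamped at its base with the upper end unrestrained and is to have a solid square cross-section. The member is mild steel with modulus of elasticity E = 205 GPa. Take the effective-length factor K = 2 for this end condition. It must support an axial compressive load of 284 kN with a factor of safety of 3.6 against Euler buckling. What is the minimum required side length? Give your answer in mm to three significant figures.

a ≈ 139 mm

Required P_cr = n·P = 3.6 × 284 = 1022 kN
L_e = K·L = 2 × 3.90 = 7.800 m
Required I = P_cr·L_e²/(π²E) = 1.022×10^6 × 7.800² / (π² × 2.05×10^11) = 3.074×10^-5 m⁴
I_req = 3.074×10^7 mm⁴
Solid square: I = a⁴/12  ⇒  a = (12I)^(1/4) = (12×3.074×10^7)^(1/4) = 139 mm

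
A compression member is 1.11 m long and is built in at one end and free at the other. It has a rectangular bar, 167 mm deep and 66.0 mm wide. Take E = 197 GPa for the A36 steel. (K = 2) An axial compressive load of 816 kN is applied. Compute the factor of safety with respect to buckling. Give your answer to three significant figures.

n ≈ 1.93

Buckling occurs about the weak axis: I_min = h·b³/12 with b = 66.0 mm (the shorter side).
I_min = 167×66.0³/12 = 4.001×10^6 mm⁴
I = 4.001×10^6 mm⁴ = 4.001×10^-6 m⁴
Effective length L_e = K·L = 2 × 1.11 = 2.220 m
P_cr = π²EI / L_e² = π² × 197×10⁹ × 4.001×10^-6 / 2.220² = 1.578×10^6 N
Factor of safety n = P_cr / P = 1578.4 / 816 = 1.93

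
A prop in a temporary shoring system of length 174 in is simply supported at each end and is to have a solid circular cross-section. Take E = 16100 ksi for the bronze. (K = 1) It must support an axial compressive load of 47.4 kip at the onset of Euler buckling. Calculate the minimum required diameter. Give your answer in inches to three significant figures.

d ≈ 3.68 in

L_e = K·L = 1 × 174 = 174.0 in
Required I = P_cr·L_e²/(π²E) = 4.740×10^4 × 174.0² / (π² × 1.61×10^7) = 9.031 in⁴
Solid circle: I = πd⁴/64  ⇒  d = (64I/π)^(1/4) = (64×9.031/π)^(1/4) = 3.68 in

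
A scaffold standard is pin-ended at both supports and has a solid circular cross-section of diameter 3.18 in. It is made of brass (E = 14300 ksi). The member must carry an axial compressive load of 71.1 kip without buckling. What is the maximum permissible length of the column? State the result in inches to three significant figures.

I = πd⁴/64 = π×3.18⁴/64 = 5.020 in⁴
At the buckling limit P_cr = P = 7.110×10^4 lb
From P_cr = π²EI/(K·L)²:  L = (1/K)·√(π²EI/P_cr) = (1/1)·√(π²×1.43×10^7×5.020/7.110×10^4)
L = 99.8 in

L_max ≈ 99.8 in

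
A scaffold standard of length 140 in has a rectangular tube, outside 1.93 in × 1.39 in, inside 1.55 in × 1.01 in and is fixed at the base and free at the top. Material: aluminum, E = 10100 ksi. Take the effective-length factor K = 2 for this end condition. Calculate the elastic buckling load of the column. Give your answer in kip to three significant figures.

Weak-axis I_min = (h_o·b_o³ − h_i·b_i³)/12 with b_o = 1.39, b_i = 1.010 in (shorter outer/inner sides).
I_min = (1.93×1.39³ − 1.550×1.010³)/12 = 0.2989 in⁴
Effective length L_e = K·L = 2 × 140 = 280.0 in
P_cr = π²EI / L_e² = π² × 10100×10³ × 0.2989 / 280.0² = 380.0 lb

P_cr ≈ 0.380 kip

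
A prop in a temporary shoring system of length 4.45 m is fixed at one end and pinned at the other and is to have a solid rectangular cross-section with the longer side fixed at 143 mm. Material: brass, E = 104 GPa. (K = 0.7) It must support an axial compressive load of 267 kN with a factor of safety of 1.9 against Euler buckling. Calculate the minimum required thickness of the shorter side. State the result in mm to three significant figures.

Required P_cr = n·P = 1.9 × 267 = 507.3 kN
L_e = K·L = 0.7 × 4.45 = 3.115 m
Required I = P_cr·L_e²/(π²E) = 5.073×10^5 × 3.115² / (π² × 1.04×10^11) = 4.796×10^-6 m⁴
I_req = 4.796×10^6 mm⁴
Rectangle, weak axis: I_min = h·b³/12 with h = 143 mm fixed  ⇒  b = (12I/h)^(1/3) = 73.8 mm

b ≈ 73.8 mm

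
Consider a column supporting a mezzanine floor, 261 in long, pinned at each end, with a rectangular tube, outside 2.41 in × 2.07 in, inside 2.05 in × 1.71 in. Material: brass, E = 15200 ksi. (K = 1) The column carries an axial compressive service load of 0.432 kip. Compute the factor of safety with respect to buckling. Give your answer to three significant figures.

n ≈ 4.73

Weak-axis I_min = (h_o·b_o³ − h_i·b_i³)/12 with b_o = 2.07, b_i = 1.710 in (shorter outer/inner sides).
I_min = (2.41×2.07³ − 2.050×1.710³)/12 = 0.9271 in⁴
Effective length L_e = K·L = 1 × 261 = 261.0 in
P_cr = π²EI / L_e² = π² × 15200×10³ × 0.9271 / 261.0² = 2.042×10^3 lb
Factor of safety n = P_cr / P = 2.0418 / 0.432 = 4.73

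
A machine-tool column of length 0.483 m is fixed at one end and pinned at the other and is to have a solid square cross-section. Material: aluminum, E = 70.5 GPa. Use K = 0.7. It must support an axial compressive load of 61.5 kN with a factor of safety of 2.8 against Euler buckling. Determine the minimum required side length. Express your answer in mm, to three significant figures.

a ≈ 24.1 mm

Required P_cr = n·P = 2.8 × 61.5 = 172.2 kN
L_e = K·L = 0.7 × 0.483 = 0.3381 m
Required I = P_cr·L_e²/(π²E) = 1.722×10^5 × 0.3381² / (π² × 7.05×10^10) = 2.829×10^-8 m⁴
I_req = 2.829×10^4 mm⁴
Solid square: I = a⁴/12  ⇒  a = (12I)^(1/4) = (12×2.829×10^4)^(1/4) = 24.1 mm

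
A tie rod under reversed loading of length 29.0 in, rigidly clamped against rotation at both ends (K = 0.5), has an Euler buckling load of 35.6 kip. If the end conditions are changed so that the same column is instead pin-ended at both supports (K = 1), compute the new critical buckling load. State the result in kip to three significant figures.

P_cr ≈ 8.90 kip

P_cr ∝ 1/K², so P_cr,new = P_cr,old × (K_old/K_new)² = 35.6 × (0.5/1)²
= 35.6 × 0.2500 = 8.90 kip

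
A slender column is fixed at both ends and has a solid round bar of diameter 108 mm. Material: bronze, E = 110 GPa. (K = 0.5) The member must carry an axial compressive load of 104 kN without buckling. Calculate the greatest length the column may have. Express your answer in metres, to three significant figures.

I = πd⁴/64 = π×108⁴/64 = 6.678×10^6 mm⁴
I = 6.678×10^-6 m⁴
At the buckling limit P_cr = P = 1.040×10^5 N
From P_cr = π²EI/(K·L)²:  L = (1/K)·√(π²EI/P_cr) = (1/0.5)·√(π²×1.10×10^11×6.678×10^-6/1.040×10^5)
L = 16.7 m

L_max ≈ 16.7 m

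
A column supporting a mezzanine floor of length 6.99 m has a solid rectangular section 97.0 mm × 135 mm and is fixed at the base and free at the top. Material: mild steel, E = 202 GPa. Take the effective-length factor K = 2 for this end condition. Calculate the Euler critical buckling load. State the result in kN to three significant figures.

P_cr ≈ 105 kN

Buckling occurs about the weak axis: I_min = h·b³/12 with b = 97.0 mm (the shorter side).
I_min = 135×97.0³/12 = 1.027×10^7 mm⁴
I = 1.027×10^7 mm⁴ = 1.027×10^-5 m⁴
Effective length L_e = K·L = 2 × 6.99 = 13.98 m
P_cr = π²EI / L_e² = π² × 202×10⁹ × 1.027×10^-5 / 13.98² = 1.047×10^5 N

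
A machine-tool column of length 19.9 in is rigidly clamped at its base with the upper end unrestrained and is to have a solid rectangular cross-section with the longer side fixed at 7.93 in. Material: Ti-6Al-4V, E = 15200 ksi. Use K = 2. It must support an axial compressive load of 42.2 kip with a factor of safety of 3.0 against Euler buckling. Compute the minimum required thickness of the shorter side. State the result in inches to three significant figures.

Required P_cr = n·P = 3.0 × 42.2 = 126.6 kip
L_e = K·L = 2 × 19.9 = 39.80 in
Required I = P_cr·L_e²/(π²E) = 1.266×10^5 × 39.80² / (π² × 1.52×10^7) = 1.337 in⁴
Rectangle, weak axis: I_min = h·b³/12 with h = 7.93 in fixed  ⇒  b = (12I/h)^(1/3) = 1.26 in

b ≈ 1.26 in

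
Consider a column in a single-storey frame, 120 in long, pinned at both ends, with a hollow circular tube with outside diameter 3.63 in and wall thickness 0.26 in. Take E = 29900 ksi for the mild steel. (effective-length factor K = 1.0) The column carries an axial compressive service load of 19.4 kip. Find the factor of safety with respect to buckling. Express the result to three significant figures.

n ≈ 4.15

Inner diameter d_i = 3.63 − 2×0.26 = 3.110 in
I = π(d_o⁴ − d_i⁴)/64 = π(3.63⁴ − 3.110⁴)/64 = 3.931 in⁴
Effective length L_e = K·L = 1 × 120 = 120.0 in
P_cr = π²EI / L_e² = π² × 29900×10³ × 3.931 / 120.0² = 8.056×10^4 lb
Factor of safety n = P_cr / P = 80.558 / 19.4 = 4.15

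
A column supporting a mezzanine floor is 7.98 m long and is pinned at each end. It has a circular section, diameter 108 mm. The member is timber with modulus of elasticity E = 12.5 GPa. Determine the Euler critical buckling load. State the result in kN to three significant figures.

P_cr ≈ 12.9 kN

I = πd⁴/64 = π×108⁴/64 = 6.678×10^6 mm⁴
I = 6.678×10^6 mm⁴ = 6.678×10^-6 m⁴
Effective length L_e = K·L = 1 × 7.98 = 7.980 m
P_cr = π²EI / L_e² = π² × 12.5×10⁹ × 6.678×10^-6 / 7.980² = 1.294×10^4 N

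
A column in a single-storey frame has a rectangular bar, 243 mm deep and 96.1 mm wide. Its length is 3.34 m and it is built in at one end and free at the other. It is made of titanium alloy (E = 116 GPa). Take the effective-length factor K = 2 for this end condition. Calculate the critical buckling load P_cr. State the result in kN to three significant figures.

Buckling occurs about the weak axis: I_min = h·b³/12 with b = 96.1 mm (the shorter side).
I_min = 243×96.1³/12 = 1.797×10^7 mm⁴
I = 1.797×10^7 mm⁴ = 1.797×10^-5 m⁴
Effective length L_e = K·L = 2 × 3.34 = 6.680 m
P_cr = π²EI / L_e² = π² × 116×10⁹ × 1.797×10^-5 / 6.680² = 4.611×10^5 N

P_cr ≈ 461 kN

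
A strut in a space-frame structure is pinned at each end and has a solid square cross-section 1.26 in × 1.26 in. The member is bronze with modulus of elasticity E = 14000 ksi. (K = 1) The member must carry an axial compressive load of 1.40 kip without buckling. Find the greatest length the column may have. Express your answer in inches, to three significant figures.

L_max ≈ 144 in

I = a⁴/12 = 1.26⁴/12 = 0.2100 in⁴
At the buckling limit P_cr = P = 1.400×10^3 lb
From P_cr = π²EI/(K·L)²:  L = (1/K)·√(π²EI/P_cr) = (1/1)·√(π²×1.40×10^7×0.2100/1.400×10^3)
L = 144 in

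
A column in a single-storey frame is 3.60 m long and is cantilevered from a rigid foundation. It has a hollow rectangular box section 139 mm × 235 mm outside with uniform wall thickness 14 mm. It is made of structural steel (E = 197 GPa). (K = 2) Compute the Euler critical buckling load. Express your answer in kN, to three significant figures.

Inner dimensions: h_i = 235 − 2×14 = 207.0 mm, b_i = 139 − 2×14 = 111.0 mm
Weak-axis I_min = (h_o·b_o³ − h_i·b_i³)/12 with b_o = 139, b_i = 111.0 mm (shorter outer/inner sides).
I_min = (235×139³ − 207.0×111.0³)/12 = 2.900×10^7 mm⁴
I = 2.900×10^7 mm⁴ = 2.900×10^-5 m⁴
Effective length L_e = K·L = 2 × 3.60 = 7.200 m
P_cr = π²EI / L_e² = π² × 197×10⁹ × 2.900×10^-5 / 7.200² = 1.088×10^6 N

P_cr ≈ 1090 kN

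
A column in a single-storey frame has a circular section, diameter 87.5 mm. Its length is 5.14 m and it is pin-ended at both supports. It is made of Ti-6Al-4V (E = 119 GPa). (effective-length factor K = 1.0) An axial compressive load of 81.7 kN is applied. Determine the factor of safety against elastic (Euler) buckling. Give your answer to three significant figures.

I = πd⁴/64 = π×87.5⁴/64 = 2.877×10^6 mm⁴
I = 2.877×10^6 mm⁴ = 2.877×10^-6 m⁴
Effective length L_e = K·L = 1 × 5.14 = 5.140 m
P_cr = π²EI / L_e² = π² × 119×10⁹ × 2.877×10^-6 / 5.140² = 1.279×10^5 N
Factor of safety n = P_cr / P = 127.92 / 81.7 = 1.57

n ≈ 1.57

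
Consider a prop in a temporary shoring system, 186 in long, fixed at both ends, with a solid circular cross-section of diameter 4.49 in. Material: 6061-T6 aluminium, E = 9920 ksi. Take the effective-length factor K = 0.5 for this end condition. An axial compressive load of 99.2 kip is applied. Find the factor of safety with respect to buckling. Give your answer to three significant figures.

n ≈ 2.28

I = πd⁴/64 = π×4.49⁴/64 = 19.95 in⁴
Effective length L_e = K·L = 0.5 × 186 = 93.00 in
P_cr = π²EI / L_e² = π² × 9920×10³ × 19.95 / 93.00² = 2.258×10^5 lb
Factor of safety n = P_cr / P = 225.84 / 99.2 = 2.28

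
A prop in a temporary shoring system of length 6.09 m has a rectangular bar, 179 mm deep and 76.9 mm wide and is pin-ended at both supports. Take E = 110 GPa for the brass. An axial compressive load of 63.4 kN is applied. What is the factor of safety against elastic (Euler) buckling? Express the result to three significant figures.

n ≈ 3.13

Buckling occurs about the weak axis: I_min = h·b³/12 with b = 76.9 mm (the shorter side).
I_min = 179×76.9³/12 = 6.783×10^6 mm⁴
I = 6.783×10^6 mm⁴ = 6.783×10^-6 m⁴
Effective length L_e = K·L = 1 × 6.09 = 6.090 m
P_cr = π²EI / L_e² = π² × 110×10⁹ × 6.783×10^-6 / 6.090² = 1.986×10^5 N
Factor of safety n = P_cr / P = 198.57 / 63.4 = 3.13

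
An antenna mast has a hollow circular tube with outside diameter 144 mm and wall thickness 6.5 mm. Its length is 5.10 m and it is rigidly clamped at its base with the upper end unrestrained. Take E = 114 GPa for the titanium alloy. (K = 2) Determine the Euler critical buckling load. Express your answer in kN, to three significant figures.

P_cr ≈ 71.9 kN

Inner diameter d_i = 144 − 2×6.5 = 131.0 mm
I = π(d_o⁴ − d_i⁴)/64 = π(144⁴ − 131.0⁴)/64 = 6.650×10^6 mm⁴
I = 6.650×10^6 mm⁴ = 6.650×10^-6 m⁴
Effective length L_e = K·L = 2 × 5.10 = 10.20 m
P_cr = π²EI / L_e² = π² × 114×10⁹ × 6.650×10^-6 / 10.20² = 7.192×10^4 N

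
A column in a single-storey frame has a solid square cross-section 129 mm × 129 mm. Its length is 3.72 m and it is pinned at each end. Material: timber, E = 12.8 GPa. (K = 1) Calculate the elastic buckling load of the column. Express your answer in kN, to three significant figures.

I = a⁴/12 = 129⁴/12 = 2.308×10^7 mm⁴
I = 2.308×10^7 mm⁴ = 2.308×10^-5 m⁴
Effective length L_e = K·L = 1 × 3.72 = 3.720 m
P_cr = π²EI / L_e² = π² × 12.8×10⁹ × 2.308×10^-5 / 3.720² = 2.107×10^5 N

P_cr ≈ 211 kN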